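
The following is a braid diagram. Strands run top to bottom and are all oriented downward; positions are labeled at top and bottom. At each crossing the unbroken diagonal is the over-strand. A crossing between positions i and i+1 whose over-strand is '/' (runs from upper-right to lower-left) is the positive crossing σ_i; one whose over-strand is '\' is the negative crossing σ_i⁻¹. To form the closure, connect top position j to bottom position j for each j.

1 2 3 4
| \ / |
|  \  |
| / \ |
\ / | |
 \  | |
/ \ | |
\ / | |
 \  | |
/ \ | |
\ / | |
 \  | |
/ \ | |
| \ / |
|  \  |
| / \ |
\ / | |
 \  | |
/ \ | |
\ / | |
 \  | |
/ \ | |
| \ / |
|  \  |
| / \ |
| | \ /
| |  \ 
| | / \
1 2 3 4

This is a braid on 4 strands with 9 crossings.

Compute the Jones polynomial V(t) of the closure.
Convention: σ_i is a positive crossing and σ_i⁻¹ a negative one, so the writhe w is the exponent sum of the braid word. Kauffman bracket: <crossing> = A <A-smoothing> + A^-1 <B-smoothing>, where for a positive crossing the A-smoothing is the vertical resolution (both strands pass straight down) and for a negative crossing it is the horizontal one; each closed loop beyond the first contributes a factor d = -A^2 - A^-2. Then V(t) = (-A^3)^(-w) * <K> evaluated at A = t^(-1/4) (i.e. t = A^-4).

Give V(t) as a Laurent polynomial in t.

t^-3 + t^-5 - t^-8

Derivation:
Reading the diagram top to bottom ('/'-over between positions i,i+1 = s_i, '\'-over = s_i^-1): braid word = s2^-1 s1^-1 s1^-1 s1^-1 s2^-1 s1^-1 s1^-1 s2^-1 s3^-1.
The presented braid s2^-1 s1^-1 s1^-1 s1^-1 s2^-1 s1^-1 s1^-1 s2^-1 s3^-1 on 4 strands reduces by inverse Markov moves (closure unchanged at each step):
  Destabilize: the word has the form β·s3^-1 where s3^-1 occurs only as the final letter (β ∈ B_3); drop it and the last strand → 3 strands.
Reduced to β = s2^-1 s1^-1 s1^-1 s1^-1 s2^-1 s1^-1 s1^-1 s2^-1 on 3 strands, 8 crossings.
Compute on β:
Braid: s2^-1 s1^-1 s1^-1 s1^-1 s2^-1 s1^-1 s1^-1 s2^-1 on 3 strands, 8 crossings.
Writhe w = (#positive) - (#negative) = 0 - 8 = -8.
State-sum expansion of <K>. There are 2^8 = 256 states.
Smooth each crossing (0=||, 1=⌣⌢); contribution A^(Σ sign_k(1-2s_k)) * d^(L-1).
Tabulate the states by total A-exponent and number of loops L (A-exp: L × count):
  A^8: L=5 ×1
  A^6: L=4 ×7, L=6 ×1
  A^4: L=3 ×19, L=5 ×9
  A^2: L=2 ×24, L=4 ×31, L=6 ×1
  A^0: L=1 ×12, L=3 ×53, L=5 ×5
  A^-2: L=2 ×45, L=4 ×11
  A^-4: L=1 ×15, L=3 ×13
  A^-6: L=2 ×8
  A^-8: L=3 ×1
Each group contributes A^e * Σ count * d^(L-1):
Powers of d = -A^2 - A^-2: d^2 = A^4 + 2 + A^-4; d^3 = -A^6 - 3*A^2 - 3*A^-2 - A^-6; d^4 = A^8 + 4*A^4 + 6 + 4*A^-4 + A^-8; d^5 = -A^10 - 5*A^6 - 10*A^2 - 10*A^-2 - 5*A^-6 - A^-10.
  A^8 * (d^4) = A^16 + 4*A^12 + 6*A^8 + 4*A^4 + 1
  A^6 * (7*d^3 + d^5) = -A^16 - 12*A^12 - 31*A^8 - 31*A^4 - 12 - A^-4
  A^4 * (19*d^2 + 9*d^4) = 9*A^12 + 55*A^8 + 92*A^4 + 55 + 9*A^-4
  A^2 * (24*d + 31*d^3 + d^5) = -A^12 - 36*A^8 - 127*A^4 - 127 - 36*A^-4 - A^-8
  A^0 * (12 + 53*d^2 + 5*d^4) = 5*A^8 + 73*A^4 + 148 + 73*A^-4 + 5*A^-8
  A^-2 * (45*d + 11*d^3) = -11*A^4 - 78 - 78*A^-4 - 11*A^-8
  A^-4 * (15 + 13*d^2) = 13 + 41*A^-4 + 13*A^-8
  A^-6 * (8*d) = -8*A^-4 - 8*A^-8
  A^-8 * (d^2) = A^-4 + 2*A^-8 + A^-12
Summing the groups: <K> = -A^8 + A^-4 + A^-12
Normalise by the writhe: (-A^3)^(-w) = (-A^3)^(8) = A^24, so f(A) = A^24 * <K> = -A^32 + A^20 + A^12.
Substitute A = t^(-1/4), i.e. A^e → t^(-e/4): V(t) = t^-3 + t^-5 - t^-8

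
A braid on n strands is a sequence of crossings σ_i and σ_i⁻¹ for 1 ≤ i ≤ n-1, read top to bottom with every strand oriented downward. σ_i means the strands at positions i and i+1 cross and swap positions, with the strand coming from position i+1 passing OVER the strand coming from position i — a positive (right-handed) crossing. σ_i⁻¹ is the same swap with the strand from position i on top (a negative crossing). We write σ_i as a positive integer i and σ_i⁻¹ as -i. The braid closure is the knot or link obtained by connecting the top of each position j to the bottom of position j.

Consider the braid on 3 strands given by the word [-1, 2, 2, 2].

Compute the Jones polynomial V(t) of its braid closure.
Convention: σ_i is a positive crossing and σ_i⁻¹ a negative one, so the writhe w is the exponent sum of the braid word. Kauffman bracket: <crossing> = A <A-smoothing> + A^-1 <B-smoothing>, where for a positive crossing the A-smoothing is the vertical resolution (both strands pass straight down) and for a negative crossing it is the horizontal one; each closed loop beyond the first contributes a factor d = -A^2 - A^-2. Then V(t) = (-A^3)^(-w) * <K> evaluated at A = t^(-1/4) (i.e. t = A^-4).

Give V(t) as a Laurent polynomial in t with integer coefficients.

Braid: s1^-1 s2 s2 s2 on 3 strands, 4 crossings.
Writhe w = (#positive) - (#negative) = 3 - 1 = 2.
State-sum expansion of <K>. There are 2^4 = 16 states.
Smooth each crossing (0=||, 1=⌣⌢); contribution A^(Σ sign_k(1-2s_k)) * d^(L-1).
  state 0000: A-exp=+2, loops=3, term = A^2 * d^2
  state 0001: A-exp=+0, loops=2, term = A^0 * d^1
  state 0010: A-exp=+0, loops=2, term = A^0 * d^1
  state 0011: A-exp=-2, loops=3, term = A^-2 * d^2
  state 0100: A-exp=+0, loops=2, term = A^0 * d^1
  state 0101: A-exp=-2, loops=3, term = A^-2 * d^2
  state 0110: A-exp=-2, loops=3, term = A^-2 * d^2
  state 0111: A-exp=-4, loops=4, term = A^-4 * d^3
  state 1000: A-exp=+4, loops=2, term = A^4 * d^1
  state 1001: A-exp=+2, loops=1, term = A^2 * d^0
  state 1010: A-exp=+2, loops=1, term = A^2 * d^0
  state 1011: A-exp=+0, loops=2, term = A^0 * d^1
  state 1100: A-exp=+2, loops=1, term = A^2 * d^0
  state 1101: A-exp=+0, loops=2, term = A^0 * d^1
  state 1110: A-exp=+0, loops=2, term = A^0 * d^1
  state 1111: A-exp=-2, loops=3, term = A^-2 * d^2
Collect the terms by A-exponent (count of states per loop number):
Powers of d = -A^2 - A^-2: d^2 = A^4 + 2 + A^-4; d^3 = -A^6 - 3*A^2 - 3*A^-2 - A^-6.
  A^4 * (d) = -A^6 - A^2
  A^2 * (3 + d^2) = A^6 + 5*A^2 + A^-2
  A^0 * (6*d) = -6*A^2 - 6*A^-2
  A^-2 * (4*d^2) = 4*A^2 + 8*A^-2 + 4*A^-6
  A^-4 * (d^3) = -A^2 - 3*A^-2 - 3*A^-6 - A^-10
Summing the groups: <K> = A^2 + A^-6 - A^-10
Normalise by the writhe: (-A^3)^(-w) = (-A^3)^(-2) = A^-6, so f(A) = A^-6 * <K> = A^-4 + A^-12 - A^-16.
Substitute A = t^(-1/4), i.e. A^e → t^(-e/4): V(t) = -t^4 + t^3 + t

Answer: -t^4 + t^3 + t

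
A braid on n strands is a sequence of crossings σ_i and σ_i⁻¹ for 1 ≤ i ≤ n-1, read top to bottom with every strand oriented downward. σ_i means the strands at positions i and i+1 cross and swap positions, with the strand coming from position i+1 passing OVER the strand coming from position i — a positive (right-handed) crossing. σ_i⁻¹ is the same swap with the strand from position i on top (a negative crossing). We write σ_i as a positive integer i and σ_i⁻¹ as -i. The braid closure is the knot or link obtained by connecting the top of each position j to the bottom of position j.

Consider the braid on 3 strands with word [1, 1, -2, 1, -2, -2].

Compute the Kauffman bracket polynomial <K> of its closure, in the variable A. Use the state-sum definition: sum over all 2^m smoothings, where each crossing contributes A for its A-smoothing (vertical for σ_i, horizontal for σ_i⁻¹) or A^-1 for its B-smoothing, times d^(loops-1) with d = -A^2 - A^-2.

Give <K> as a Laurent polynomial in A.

-A^12 + 2*A^8 - 2*A^4 + 3 - 2*A^-4 + 2*A^-8 - A^-12

Derivation:
Braid: s1 s1 s2^-1 s1 s2^-1 s2^-1 on 3 strands, 6 crossings.
Writhe w = (#positive) - (#negative) = 3 - 3 = 0.
Enumerate smoothing states for the bracket polynomial. There are 2^6 = 64 states.
Smooth each crossing (0=||, 1=⌣⌢); contribution A^(Σ sign_k(1-2s_k)) * d^(L-1).
Tabulate the states by total A-exponent and number of loops L (A-exp: L × count):
  A^6: L=4 ×1
  A^4: L=3 ×6
  A^2: L=2 ×14, L=4 ×1
  A^0: L=1 ×13, L=3 ×7
  A^-2: L=2 ×14, L=4 ×1
  A^-4: L=3 ×6
  A^-6: L=4 ×1
Each group contributes A^e * Σ count * d^(L-1):
Powers of d = -A^2 - A^-2: d^2 = A^4 + 2 + A^-4; d^3 = -A^6 - 3*A^2 - 3*A^-2 - A^-6.
  A^6 * (d^3) = -A^12 - 3*A^8 - 3*A^4 - 1
  A^4 * (6*d^2) = 6*A^8 + 12*A^4 + 6
  A^2 * (14*d + d^3) = -A^8 - 17*A^4 - 17 - A^-4
  A^0 * (13 + 7*d^2) = 7*A^4 + 27 + 7*A^-4
  A^-2 * (14*d + d^3) = -A^4 - 17 - 17*A^-4 - A^-8
  A^-4 * (6*d^2) = 6 + 12*A^-4 + 6*A^-8
  A^-6 * (d^3) = -1 - 3*A^-4 - 3*A^-8 - A^-12
Summing the groups: <K> = -A^12 + 2*A^8 - 2*A^4 + 3 - 2*A^-4 + 2*A^-8 - A^-12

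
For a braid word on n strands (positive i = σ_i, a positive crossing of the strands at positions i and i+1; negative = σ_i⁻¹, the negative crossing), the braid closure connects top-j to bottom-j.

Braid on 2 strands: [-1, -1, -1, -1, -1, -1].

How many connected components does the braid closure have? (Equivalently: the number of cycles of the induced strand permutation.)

2

Derivation:
Track the strand permutation on 2 strands, starting from identity.
  step 1: s1^-1 swaps positions 1,2 -> [2 1]
  step 2: s1^-1 swaps positions 1,2 -> [1 2]
  step 3: s1^-1 swaps positions 1,2 -> [2 1]
  step 4: s1^-1 swaps positions 1,2 -> [1 2]
  step 5: s1^-1 swaps positions 1,2 -> [2 1]
  step 6: s1^-1 swaps positions 1,2 -> [1 2]
Final permutation (position -> original strand): [1 2]
Closure components = cycle count of this permutation = 2.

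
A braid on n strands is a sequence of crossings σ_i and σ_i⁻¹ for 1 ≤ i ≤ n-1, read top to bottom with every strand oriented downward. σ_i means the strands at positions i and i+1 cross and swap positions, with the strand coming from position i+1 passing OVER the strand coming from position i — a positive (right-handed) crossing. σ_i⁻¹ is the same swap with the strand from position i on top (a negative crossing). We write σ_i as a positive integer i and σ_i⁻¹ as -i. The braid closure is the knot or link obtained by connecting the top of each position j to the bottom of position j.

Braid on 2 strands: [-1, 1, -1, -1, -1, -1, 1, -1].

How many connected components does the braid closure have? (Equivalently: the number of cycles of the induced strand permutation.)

2

Derivation:
Track the strand permutation on 2 strands, starting from identity.
  step 1: s1^-1 swaps positions 1,2 -> [2 1]
  step 2: s1 swaps positions 1,2 -> [1 2]
  step 3: s1^-1 swaps positions 1,2 -> [2 1]
  step 4: s1^-1 swaps positions 1,2 -> [1 2]
  step 5: s1^-1 swaps positions 1,2 -> [2 1]
  step 6: s1^-1 swaps positions 1,2 -> [1 2]
  step 7: s1 swaps positions 1,2 -> [2 1]
  step 8: s1^-1 swaps positions 1,2 -> [1 2]
Final permutation (position -> original strand): [1 2]
Closure components = cycle count of this permutation = 2.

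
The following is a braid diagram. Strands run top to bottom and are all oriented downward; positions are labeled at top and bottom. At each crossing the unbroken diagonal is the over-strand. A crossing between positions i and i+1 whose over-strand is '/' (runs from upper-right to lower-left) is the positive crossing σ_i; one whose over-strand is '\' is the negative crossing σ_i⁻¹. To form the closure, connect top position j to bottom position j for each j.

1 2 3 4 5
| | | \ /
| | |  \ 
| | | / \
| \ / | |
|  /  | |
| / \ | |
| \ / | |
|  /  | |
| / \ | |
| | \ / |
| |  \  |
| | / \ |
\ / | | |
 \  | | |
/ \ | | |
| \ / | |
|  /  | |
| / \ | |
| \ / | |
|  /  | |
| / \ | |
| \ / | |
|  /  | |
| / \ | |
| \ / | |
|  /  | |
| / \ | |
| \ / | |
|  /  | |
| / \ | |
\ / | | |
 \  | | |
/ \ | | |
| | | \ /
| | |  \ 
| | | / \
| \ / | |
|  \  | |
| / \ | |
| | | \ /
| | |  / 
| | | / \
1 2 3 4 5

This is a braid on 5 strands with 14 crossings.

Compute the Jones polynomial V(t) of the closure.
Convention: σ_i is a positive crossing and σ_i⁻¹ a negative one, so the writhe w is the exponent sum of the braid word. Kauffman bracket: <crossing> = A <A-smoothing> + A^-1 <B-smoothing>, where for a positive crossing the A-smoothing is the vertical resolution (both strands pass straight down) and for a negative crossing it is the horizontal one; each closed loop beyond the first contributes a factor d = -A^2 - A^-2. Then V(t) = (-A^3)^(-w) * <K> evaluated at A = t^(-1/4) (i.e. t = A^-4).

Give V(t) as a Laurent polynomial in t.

t^8 - 2*t^7 + 2*t^6 - 3*t^5 + 3*t^4 - 2*t^3 + 2*t^2 - t + 1

Derivation:
Reading the diagram top to bottom ('/'-over between positions i,i+1 = s_i, '\'-over = s_i^-1): braid word = s4^-1 s2 s2 s3^-1 s1^-1 s2 s2 s2 s2 s2 s1^-1 s4^-1 s2^-1 s4.
The presented braid s4^-1 s2 s2 s3^-1 s1^-1 s2 s2 s2 s2 s2 s1^-1 s4^-1 s2^-1 s4 on 5 strands reduces by inverse Markov moves (closure unchanged at each step):
  Deconjugate: the word is γ·β·γ⁻¹ with γ = s4^-1 s2 (prefix) and γ⁻¹ = s2^-1 s4 (suffix); strip both.
  Destabilize: the word has the form β·s4^-1 where s4^-1 occurs only as the final letter (β ∈ B_4); drop it and the last strand → 4 strands.
Reduced to β = s2 s3^-1 s1^-1 s2 s2 s2 s2 s2 s1^-1 on 4 strands, 9 crossings.
Compute on β:
Braid: s2 s3^-1 s1^-1 s2 s2 s2 s2 s2 s1^-1 on 4 strands, 9 crossings.
Writhe w = (#positive) - (#negative) = 6 - 3 = 3.
State-sum expansion of <K>. There are 2^9 = 512 states.
Each crossing splits two ways (0=vertical, 1=horizontal). The state's weight is A^(#A-smoothings - #B-smoothings) * d^(loops - 1).
Tabulate the states by total A-exponent and number of loops L (A-exp: L × count):
  A^9: L=3 ×1
  A^7: L=2 ×8, L=4 ×1
  A^5: L=1 ×17, L=3 ×19
  A^3: L=2 ×63, L=4 ×21
  A^1: L=3 ×111, L=5 ×15
  A^-1: L=4 ×120, L=6 ×6
  A^-3: L=5 ×83, L=7 ×1
  A^-5: L=6 ×36
  A^-7: L=7 ×9
  A^-9: L=8 ×1
Each group contributes A^e * Σ count * d^(L-1):
Powers of d = -A^2 - A^-2: d^2 = A^4 + 2 + A^-4; d^3 = -A^6 - 3*A^2 - 3*A^-2 - A^-6; d^4 = A^8 + 4*A^4 + 6 + 4*A^-4 + A^-8; d^5 = -A^10 - 5*A^6 - 10*A^2 - 10*A^-2 - 5*A^-6 - A^-10; d^6 = A^12 + 6*A^8 + 15*A^4 + 20 + 15*A^-4 + 6*A^-8 + A^-12; d^7 = -A^14 - 7*A^10 - 21*A^6 - 35*A^2 - 35*A^-2 - 21*A^-6 - 7*A^-10 - A^-14.
  A^9 * (d^2) = A^13 + 2*A^9 + A^5
  A^7 * (8*d + d^3) = -A^13 - 11*A^9 - 11*A^5 - A
  A^5 * (17 + 19*d^2) = 19*A^9 + 55*A^5 + 19*A
  A^3 * (63*d + 21*d^3) = -21*A^9 - 126*A^5 - 126*A - 21*A^-3
  A^1 * (111*d^2 + 15*d^4) = 15*A^9 + 171*A^5 + 312*A + 171*A^-3 + 15*A^-7
  A^-1 * (120*d^3 + 6*d^5) = -6*A^9 - 150*A^5 - 420*A - 420*A^-3 - 150*A^-7 - 6*A^-11
  A^-3 * (83*d^4 + d^6) = A^9 + 89*A^5 + 347*A + 518*A^-3 + 347*A^-7 + 89*A^-11 + A^-15
  A^-5 * (36*d^5) = -36*A^5 - 180*A - 360*A^-3 - 360*A^-7 - 180*A^-11 - 36*A^-15
  A^-7 * (9*d^6) = 9*A^5 + 54*A + 135*A^-3 + 180*A^-7 + 135*A^-11 + 54*A^-15 + 9*A^-19
  A^-9 * (d^7) = -A^5 - 7*A - 21*A^-3 - 35*A^-7 - 35*A^-11 - 21*A^-15 - 7*A^-19 - A^-23
Summing the groups: <K> = -A^9 + A^5 - 2*A + 2*A^-3 - 3*A^-7 + 3*A^-11 - 2*A^-15 + 2*A^-19 - A^-23
Normalise by the writhe: (-A^3)^(-w) = (-A^3)^(-3) = -A^-9, so f(A) = -A^-9 * <K> = 1 - A^-4 + 2*A^-8 - 2*A^-12 + 3*A^-16 - 3*A^-20 + 2*A^-24 - 2*A^-28 + A^-32.
Substitute A = t^(-1/4), i.e. A^e → t^(-e/4): V(t) = t^8 - 2*t^7 + 2*t^6 - 3*t^5 + 3*t^4 - 2*t^3 + 2*t^2 - t + 1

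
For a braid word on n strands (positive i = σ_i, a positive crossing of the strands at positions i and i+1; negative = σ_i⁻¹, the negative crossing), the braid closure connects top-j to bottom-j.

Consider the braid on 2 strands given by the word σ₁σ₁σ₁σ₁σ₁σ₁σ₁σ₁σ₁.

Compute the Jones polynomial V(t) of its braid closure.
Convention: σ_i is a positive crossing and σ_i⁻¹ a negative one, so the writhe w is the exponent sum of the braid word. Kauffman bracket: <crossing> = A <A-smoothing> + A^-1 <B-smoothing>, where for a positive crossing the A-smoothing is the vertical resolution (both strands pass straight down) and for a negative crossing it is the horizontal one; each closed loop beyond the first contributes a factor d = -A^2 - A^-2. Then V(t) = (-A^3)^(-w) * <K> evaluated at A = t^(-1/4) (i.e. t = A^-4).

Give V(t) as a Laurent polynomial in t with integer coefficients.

Braid: s1 s1 s1 s1 s1 s1 s1 s1 s1 on 2 strands, 9 crossings.
Writhe w = (#positive) - (#negative) = 9 - 0 = 9.
State-sum expansion of <K>. There are 2^9 = 512 states.
Each crossing splits two ways (0=vertical, 1=horizontal). The state's weight is A^(#A-smoothings - #B-smoothings) * d^(loops - 1).
Tabulate the states by total A-exponent and number of loops L (A-exp: L × count):
  A^9: L=2 ×1
  A^7: L=1 ×9
  A^5: L=2 ×36
  A^3: L=3 ×84
  A^1: L=4 ×126
  A^-1: L=5 ×126
  A^-3: L=6 ×84
  A^-5: L=7 ×36
  A^-7: L=8 ×9
  A^-9: L=9 ×1
Each group contributes A^e * Σ count * d^(L-1):
Powers of d = -A^2 - A^-2: d^2 = A^4 + 2 + A^-4; d^3 = -A^6 - 3*A^2 - 3*A^-2 - A^-6; d^4 = A^8 + 4*A^4 + 6 + 4*A^-4 + A^-8; d^5 = -A^10 - 5*A^6 - 10*A^2 - 10*A^-2 - 5*A^-6 - A^-10; d^6 = A^12 + 6*A^8 + 15*A^4 + 20 + 15*A^-4 + 6*A^-8 + A^-12; d^7 = -A^14 - 7*A^10 - 21*A^6 - 35*A^2 - 35*A^-2 - 21*A^-6 - 7*A^-10 - A^-14; d^8 = A^16 + 8*A^12 + 28*A^8 + 56*A^4 + 70 + 56*A^-4 + 28*A^-8 + 8*A^-12 + A^-16.
  A^9 * (d) = -A^11 - A^7
  A^7 * (9) = 9*A^7
  A^5 * (36*d) = -36*A^7 - 36*A^3
  A^3 * (84*d^2) = 84*A^7 + 168*A^3 + 84*A^-1
  A^1 * (126*d^3) = -126*A^7 - 378*A^3 - 378*A^-1 - 126*A^-5
  A^-1 * (126*d^4) = 126*A^7 + 504*A^3 + 756*A^-1 + 504*A^-5 + 126*A^-9
  A^-3 * (84*d^5) = -84*A^7 - 420*A^3 - 840*A^-1 - 840*A^-5 - 420*A^-9 - 84*A^-13
  A^-5 * (36*d^6) = 36*A^7 + 216*A^3 + 540*A^-1 + 720*A^-5 + 540*A^-9 + 216*A^-13 + 36*A^-17
  A^-7 * (9*d^7) = -9*A^7 - 63*A^3 - 189*A^-1 - 315*A^-5 - 315*A^-9 - 189*A^-13 - 63*A^-17 - 9*A^-21
  A^-9 * (d^8) = A^7 + 8*A^3 + 28*A^-1 + 56*A^-5 + 70*A^-9 + 56*A^-13 + 28*A^-17 + 8*A^-21 + A^-25
Summing the groups: <K> = -A^11 - A^3 + A^-1 - A^-5 + A^-9 - A^-13 + A^-17 - A^-21 + A^-25
Normalise by the writhe: (-A^3)^(-w) = (-A^3)^(-9) = -A^-27, so f(A) = -A^-27 * <K> = A^-16 + A^-24 - A^-28 + A^-32 - A^-36 + A^-40 - A^-44 + A^-48 - A^-52.
Substitute A = t^(-1/4), i.e. A^e → t^(-e/4): V(t) = -t^13 + t^12 - t^11 + t^10 - t^9 + t^8 - t^7 + t^6 + t^4

Answer: -t^13 + t^12 - t^11 + t^10 - t^9 + t^8 - t^7 + t^6 + t^4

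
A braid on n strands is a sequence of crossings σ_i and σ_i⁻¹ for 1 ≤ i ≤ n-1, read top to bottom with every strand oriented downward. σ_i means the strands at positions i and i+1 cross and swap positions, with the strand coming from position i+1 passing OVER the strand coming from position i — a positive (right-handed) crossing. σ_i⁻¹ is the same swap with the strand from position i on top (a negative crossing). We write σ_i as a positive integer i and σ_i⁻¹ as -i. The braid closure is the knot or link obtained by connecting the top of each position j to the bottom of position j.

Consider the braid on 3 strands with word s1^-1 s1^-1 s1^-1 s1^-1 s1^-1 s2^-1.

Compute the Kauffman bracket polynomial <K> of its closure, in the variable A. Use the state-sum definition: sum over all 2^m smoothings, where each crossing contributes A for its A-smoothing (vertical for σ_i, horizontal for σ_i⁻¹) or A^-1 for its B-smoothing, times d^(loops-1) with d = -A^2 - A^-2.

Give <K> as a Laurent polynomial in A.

-A^10 + A^6 - A^2 + A^-2 + A^-10

Derivation:
Braid: s1^-1 s1^-1 s1^-1 s1^-1 s1^-1 s2^-1 on 3 strands, 6 crossings.
Writhe w = (#positive) - (#negative) = 0 - 6 = -6.
Computing the Kauffman bracket via state sum. There are 2^6 = 64 states.
Smooth each crossing (0=||, 1=⌣⌢); contribution A^(Σ sign_k(1-2s_k)) * d^(L-1).
Tabulate the states by total A-exponent and number of loops L (A-exp: L × count):
  A^6: L=5 ×1
  A^4: L=4 ×5, L=6 ×1
  A^2: L=3 ×10, L=5 ×5
  A^0: L=2 ×10, L=4 ×10
  A^-2: L=1 ×5, L=3 ×10
  A^-4: L=2 ×6
  A^-6: L=3 ×1
Each group contributes A^e * Σ count * d^(L-1):
Powers of d = -A^2 - A^-2: d^2 = A^4 + 2 + A^-4; d^3 = -A^6 - 3*A^2 - 3*A^-2 - A^-6; d^4 = A^8 + 4*A^4 + 6 + 4*A^-4 + A^-8; d^5 = -A^10 - 5*A^6 - 10*A^2 - 10*A^-2 - 5*A^-6 - A^-10.
  A^6 * (d^4) = A^14 + 4*A^10 + 6*A^6 + 4*A^2 + A^-2
  A^4 * (5*d^3 + d^5) = -A^14 - 10*A^10 - 25*A^6 - 25*A^2 - 10*A^-2 - A^-6
  A^2 * (10*d^2 + 5*d^4) = 5*A^10 + 30*A^6 + 50*A^2 + 30*A^-2 + 5*A^-6
  A^0 * (10*d + 10*d^3) = -10*A^6 - 40*A^2 - 40*A^-2 - 10*A^-6
  A^-2 * (5 + 10*d^2) = 10*A^2 + 25*A^-2 + 10*A^-6
  A^-4 * (6*d) = -6*A^-2 - 6*A^-6
  A^-6 * (d^2) = A^-2 + 2*A^-6 + A^-10
Summing the groups: <K> = -A^10 + A^6 - A^2 + A^-2 + A^-10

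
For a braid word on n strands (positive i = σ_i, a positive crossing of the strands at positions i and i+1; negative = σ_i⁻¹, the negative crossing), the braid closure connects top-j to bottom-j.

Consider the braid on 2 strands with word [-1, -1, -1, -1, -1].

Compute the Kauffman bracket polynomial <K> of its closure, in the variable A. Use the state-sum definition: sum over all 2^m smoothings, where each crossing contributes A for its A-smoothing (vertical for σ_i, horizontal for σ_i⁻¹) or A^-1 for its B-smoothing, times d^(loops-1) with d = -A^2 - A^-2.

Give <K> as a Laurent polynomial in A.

Braid: s1^-1 s1^-1 s1^-1 s1^-1 s1^-1 on 2 strands, 5 crossings.
Writhe w = (#positive) - (#negative) = 0 - 5 = -5.
State-sum expansion of <K>. There are 2^5 = 32 states.
Each crossing splits two ways (0=vertical, 1=horizontal). The state's weight is A^(#A-smoothings - #B-smoothings) * d^(loops - 1).
  state 00000: A-exp=-5, loops=2, term = A^-5 * d^1
  state 00001: A-exp=-3, loops=1, term = A^-3 * d^0
  state 00010: A-exp=-3, loops=1, term = A^-3 * d^0
  state 00011: A-exp=-1, loops=2, term = A^-1 * d^1
  state 00100: A-exp=-3, loops=1, term = A^-3 * d^0
  state 00101: A-exp=-1, loops=2, term = A^-1 * d^1
  state 00110: A-exp=-1, loops=2, term = A^-1 * d^1
  state 00111: A-exp=+1, loops=3, term = A^1 * d^2
  state 01000: A-exp=-3, loops=1, term = A^-3 * d^0
  state 01001: A-exp=-1, loops=2, term = A^-1 * d^1
  state 01010: A-exp=-1, loops=2, term = A^-1 * d^1
  state 01011: A-exp=+1, loops=3, term = A^1 * d^2
  state 01100: A-exp=-1, loops=2, term = A^-1 * d^1
  state 01101: A-exp=+1, loops=3, term = A^1 * d^2
  state 01110: A-exp=+1, loops=3, term = A^1 * d^2
  state 01111: A-exp=+3, loops=4, term = A^3 * d^3
  state 10000: A-exp=-3, loops=1, term = A^-3 * d^0
  state 10001: A-exp=-1, loops=2, term = A^-1 * d^1
  state 10010: A-exp=-1, loops=2, term = A^-1 * d^1
  state 10011: A-exp=+1, loops=3, term = A^1 * d^2
  state 10100: A-exp=-1, loops=2, term = A^-1 * d^1
  state 10101: A-exp=+1, loops=3, term = A^1 * d^2
  state 10110: A-exp=+1, loops=3, term = A^1 * d^2
  state 10111: A-exp=+3, loops=4, term = A^3 * d^3
  state 11000: A-exp=-1, loops=2, term = A^-1 * d^1
  state 11001: A-exp=+1, loops=3, term = A^1 * d^2
  state 11010: A-exp=+1, loops=3, term = A^1 * d^2
  state 11011: A-exp=+3, loops=4, term = A^3 * d^3
  state 11100: A-exp=+1, loops=3, term = A^1 * d^2
  state 11101: A-exp=+3, loops=4, term = A^3 * d^3
  state 11110: A-exp=+3, loops=4, term = A^3 * d^3
  state 11111: A-exp=+5, loops=5, term = A^5 * d^4
Collect the terms by A-exponent (count of states per loop number):
Powers of d = -A^2 - A^-2: d^2 = A^4 + 2 + A^-4; d^3 = -A^6 - 3*A^2 - 3*A^-2 - A^-6; d^4 = A^8 + 4*A^4 + 6 + 4*A^-4 + A^-8.
  A^5 * (d^4) = A^13 + 4*A^9 + 6*A^5 + 4*A + A^-3
  A^3 * (5*d^3) = -5*A^9 - 15*A^5 - 15*A - 5*A^-3
  A^1 * (10*d^2) = 10*A^5 + 20*A + 10*A^-3
  A^-1 * (10*d) = -10*A - 10*A^-3
  A^-3 * (5) = 5*A^-3
  A^-5 * (d) = -A^-3 - A^-7
Summing the groups: <K> = A^13 - A^9 + A^5 - A - A^-7

Answer: A^13 - A^9 + A^5 - A - A^-7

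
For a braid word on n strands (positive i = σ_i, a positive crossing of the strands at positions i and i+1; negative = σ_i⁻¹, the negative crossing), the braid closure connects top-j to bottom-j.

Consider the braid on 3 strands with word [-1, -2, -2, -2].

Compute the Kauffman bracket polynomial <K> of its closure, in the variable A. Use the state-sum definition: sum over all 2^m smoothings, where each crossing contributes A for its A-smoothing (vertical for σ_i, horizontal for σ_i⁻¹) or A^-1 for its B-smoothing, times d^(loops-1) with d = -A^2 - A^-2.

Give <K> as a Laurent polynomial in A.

Braid: s1^-1 s2^-1 s2^-1 s2^-1 on 3 strands, 4 crossings.
Writhe w = (#positive) - (#negative) = 0 - 4 = -4.
State-sum expansion of <K>. There are 2^4 = 16 states.
Smooth each crossing (0=||, 1=⌣⌢); contribution A^(Σ sign_k(1-2s_k)) * d^(L-1).
  state 0000: A-exp=-4, loops=3, term = A^-4 * d^2
  state 0001: A-exp=-2, loops=2, term = A^-2 * d^1
  state 0010: A-exp=-2, loops=2, term = A^-2 * d^1
  state 0011: A-exp=+0, loops=3, term = A^0 * d^2
  state 0100: A-exp=-2, loops=2, term = A^-2 * d^1
  state 0101: A-exp=+0, loops=3, term = A^0 * d^2
  state 0110: A-exp=+0, loops=3, term = A^0 * d^2
  state 0111: A-exp=+2, loops=4, term = A^2 * d^3
  state 1000: A-exp=-2, loops=2, term = A^-2 * d^1
  state 1001: A-exp=+0, loops=1, term = A^0 * d^0
  state 1010: A-exp=+0, loops=1, term = A^0 * d^0
  state 1011: A-exp=+2, loops=2, term = A^2 * d^1
  state 1100: A-exp=+0, loops=1, term = A^0 * d^0
  state 1101: A-exp=+2, loops=2, term = A^2 * d^1
  state 1110: A-exp=+2, loops=2, term = A^2 * d^1
  state 1111: A-exp=+4, loops=3, term = A^4 * d^2
Collect the terms by A-exponent (count of states per loop number):
Powers of d = -A^2 - A^-2: d^2 = A^4 + 2 + A^-4; d^3 = -A^6 - 3*A^2 - 3*A^-2 - A^-6.
  A^4 * (d^2) = A^8 + 2*A^4 + 1
  A^2 * (3*d + d^3) = -A^8 - 6*A^4 - 6 - A^-4
  A^0 * (3 + 3*d^2) = 3*A^4 + 9 + 3*A^-4
  A^-2 * (4*d) = -4 - 4*A^-4
  A^-4 * (d^2) = 1 + 2*A^-4 + A^-8
Summing the groups: <K> = -A^4 + 1 + A^-8

Answer: -A^4 + 1 + A^-8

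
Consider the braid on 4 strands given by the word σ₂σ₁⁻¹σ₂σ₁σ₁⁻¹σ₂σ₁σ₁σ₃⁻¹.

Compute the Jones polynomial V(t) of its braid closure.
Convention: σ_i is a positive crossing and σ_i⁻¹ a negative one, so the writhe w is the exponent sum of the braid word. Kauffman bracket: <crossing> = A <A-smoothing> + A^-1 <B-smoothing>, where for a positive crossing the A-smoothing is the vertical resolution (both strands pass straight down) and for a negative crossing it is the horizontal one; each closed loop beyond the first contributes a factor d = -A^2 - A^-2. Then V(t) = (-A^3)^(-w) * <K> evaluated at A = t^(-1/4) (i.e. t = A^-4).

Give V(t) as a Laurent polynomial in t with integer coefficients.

The presented braid s2 s1^-1 s2 s1 s1^-1 s2 s1 s1 s3^-1 on 4 strands reduces by inverse Markov moves (closure unchanged at each step):
  Destabilize: the word has the form β·s3^-1 where s3^-1 occurs only as the final letter (β ∈ B_3); drop it and the last strand → 3 strands.
Reduced to β = s2 s1^-1 s2 s1 s1^-1 s2 s1 s1 on 3 strands, 8 crossings.
Compute on β:
First cancel adjacent σ_i σ_i⁻¹ pairs (Reidemeister II — same braid, same closure): s2 s1^-1 s2 s1 s1^-1 s2 s1 s1 → s2 s1^-1 s2 s2 s1 s1.
Braid: s2 s1^-1 s2 s2 s1 s1 on 3 strands, 6 crossings.
Writhe w = (#positive) - (#negative) = 5 - 1 = 4.
Computing the Kauffman bracket via state sum. There are 2^6 = 64 states.
Smooth each crossing (0=||, 1=⌣⌢); contribution A^(Σ sign_k(1-2s_k)) * d^(L-1).
Tabulate the states by total A-exponent and number of loops L (A-exp: L × count):
  A^6: L=2 ×1
  A^4: L=1 ×3, L=3 ×3
  A^2: L=2 ×14, L=4 ×1
  A^0: L=1 ×10, L=3 ×10
  A^-2: L=2 ×13, L=4 ×2
  A^-4: L=3 ×6
  A^-6: L=4 ×1
Each group contributes A^e * Σ count * d^(L-1):
Powers of d = -A^2 - A^-2: d^2 = A^4 + 2 + A^-4; d^3 = -A^6 - 3*A^2 - 3*A^-2 - A^-6.
  A^6 * (d) = -A^8 - A^4
  A^4 * (3 + 3*d^2) = 3*A^8 + 9*A^4 + 3
  A^2 * (14*d + d^3) = -A^8 - 17*A^4 - 17 - A^-4
  A^0 * (10 + 10*d^2) = 10*A^4 + 30 + 10*A^-4
  A^-2 * (13*d + 2*d^3) = -2*A^4 - 19 - 19*A^-4 - 2*A^-8
  A^-4 * (6*d^2) = 6 + 12*A^-4 + 6*A^-8
  A^-6 * (d^3) = -1 - 3*A^-4 - 3*A^-8 - A^-12
Summing the groups: <K> = A^8 - A^4 + 2 - A^-4 + A^-8 - A^-12
Normalise by the writhe: (-A^3)^(-w) = (-A^3)^(-4) = A^-12, so f(A) = A^-12 * <K> = A^-4 - A^-8 + 2*A^-12 - A^-16 + A^-20 - A^-24.
Substitute A = t^(-1/4), i.e. A^e → t^(-e/4): V(t) = -t^6 + t^5 - t^4 + 2*t^3 - t^2 + t

Answer: -t^6 + t^5 - t^4 + 2*t^3 - t^2 + t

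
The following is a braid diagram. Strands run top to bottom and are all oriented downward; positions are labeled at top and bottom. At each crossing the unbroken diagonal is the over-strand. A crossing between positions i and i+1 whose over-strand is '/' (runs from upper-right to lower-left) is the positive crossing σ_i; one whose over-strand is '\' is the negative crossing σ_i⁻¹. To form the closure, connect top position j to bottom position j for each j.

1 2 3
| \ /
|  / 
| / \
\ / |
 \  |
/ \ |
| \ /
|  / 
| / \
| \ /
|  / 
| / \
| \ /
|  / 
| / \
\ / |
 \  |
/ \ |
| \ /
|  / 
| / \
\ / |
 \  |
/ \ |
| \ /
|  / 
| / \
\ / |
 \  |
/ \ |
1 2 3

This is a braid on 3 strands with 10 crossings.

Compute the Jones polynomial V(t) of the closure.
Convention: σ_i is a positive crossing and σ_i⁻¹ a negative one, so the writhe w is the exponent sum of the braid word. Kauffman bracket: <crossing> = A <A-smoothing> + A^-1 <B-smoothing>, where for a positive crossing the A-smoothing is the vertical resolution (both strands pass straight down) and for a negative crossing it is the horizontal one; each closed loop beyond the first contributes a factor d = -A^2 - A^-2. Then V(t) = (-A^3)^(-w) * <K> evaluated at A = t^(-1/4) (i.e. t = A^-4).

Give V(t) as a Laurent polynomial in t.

t^7 - 4*t^6 + 7*t^5 - 11*t^4 + 14*t^3 - 14*t^2 + 14*t - 10 + 7*t^-1 - 4*t^-2 + t^-3

Derivation:
Reading the diagram top to bottom ('/'-over between positions i,i+1 = s_i, '\'-over = s_i^-1): braid word = s2 s1^-1 s2 s2 s2 s1^-1 s2 s1^-1 s2 s1^-1.
Braid: s2 s1^-1 s2 s2 s2 s1^-1 s2 s1^-1 s2 s1^-1 on 3 strands, 10 crossings.
Writhe w = (#positive) - (#negative) = 6 - 4 = 2.
Enumerate smoothing states for the bracket polynomial. There are 2^10 = 1024 states.
For each crossing: s=0 is the vertical smoothing, s=1 horizontal. Crossing k contributes A^(sign_k * (1 - 2*s_k)); loop factor d = -A^2 - A^-2.
Tabulate the states by total A-exponent and number of loops L (A-exp: L × count):
  A^10: L=5 ×1
  A^8: L=4 ×10
  A^6: L=3 ×42, L=5 ×3
  A^4: L=2 ×90, L=4 ×29, L=6 ×1
  A^2: L=1 ×87, L=3 ×110, L=5 ×13
  A^0: L=2 ×179, L=4 ×71, L=6 ×2
  A^-2: L=3 ×187, L=5 ×23
  A^-4: L=4 ×117, L=6 ×3
  A^-6: L=5 ×45
  A^-8: L=6 ×10
  A^-10: L=7 ×1
Each group contributes A^e * Σ count * d^(L-1):
Powers of d = -A^2 - A^-2: d^2 = A^4 + 2 + A^-4; d^3 = -A^6 - 3*A^2 - 3*A^-2 - A^-6; d^4 = A^8 + 4*A^4 + 6 + 4*A^-4 + A^-8; d^5 = -A^10 - 5*A^6 - 10*A^2 - 10*A^-2 - 5*A^-6 - A^-10; d^6 = A^12 + 6*A^8 + 15*A^4 + 20 + 15*A^-4 + 6*A^-8 + A^-12.
  A^10 * (d^4) = A^18 + 4*A^14 + 6*A^10 + 4*A^6 + A^2
  A^8 * (10*d^3) = -10*A^14 - 30*A^10 - 30*A^6 - 10*A^2
  A^6 * (42*d^2 + 3*d^4) = 3*A^14 + 54*A^10 + 102*A^6 + 54*A^2 + 3*A^-2
  A^4 * (90*d + 29*d^3 + d^5) = -A^14 - 34*A^10 - 187*A^6 - 187*A^2 - 34*A^-2 - A^-6
  A^2 * (87 + 110*d^2 + 13*d^4) = 13*A^10 + 162*A^6 + 385*A^2 + 162*A^-2 + 13*A^-6
  A^0 * (179*d + 71*d^3 + 2*d^5) = -2*A^10 - 81*A^6 - 412*A^2 - 412*A^-2 - 81*A^-6 - 2*A^-10
  A^-2 * (187*d^2 + 23*d^4) = 23*A^6 + 279*A^2 + 512*A^-2 + 279*A^-6 + 23*A^-10
  A^-4 * (117*d^3 + 3*d^5) = -3*A^6 - 132*A^2 - 381*A^-2 - 381*A^-6 - 132*A^-10 - 3*A^-14
  A^-6 * (45*d^4) = 45*A^2 + 180*A^-2 + 270*A^-6 + 180*A^-10 + 45*A^-14
  A^-8 * (10*d^5) = -10*A^2 - 50*A^-2 - 100*A^-6 - 100*A^-10 - 50*A^-14 - 10*A^-18
  A^-10 * (d^6) = A^2 + 6*A^-2 + 15*A^-6 + 20*A^-10 + 15*A^-14 + 6*A^-18 + A^-22
Summing the groups: <K> = A^18 - 4*A^14 + 7*A^10 - 10*A^6 + 14*A^2 - 14*A^-2 + 14*A^-6 - 11*A^-10 + 7*A^-14 - 4*A^-18 + A^-22
Normalise by the writhe: (-A^3)^(-w) = (-A^3)^(-2) = A^-6, so f(A) = A^-6 * <K> = A^12 - 4*A^8 + 7*A^4 - 10 + 14*A^-4 - 14*A^-8 + 14*A^-12 - 11*A^-16 + 7*A^-20 - 4*A^-24 + A^-28.
Substitute A = t^(-1/4), i.e. A^e → t^(-e/4): V(t) = t^7 - 4*t^6 + 7*t^5 - 11*t^4 + 14*t^3 - 14*t^2 + 14*t - 10 + 7*t^-1 - 4*t^-2 + t^-3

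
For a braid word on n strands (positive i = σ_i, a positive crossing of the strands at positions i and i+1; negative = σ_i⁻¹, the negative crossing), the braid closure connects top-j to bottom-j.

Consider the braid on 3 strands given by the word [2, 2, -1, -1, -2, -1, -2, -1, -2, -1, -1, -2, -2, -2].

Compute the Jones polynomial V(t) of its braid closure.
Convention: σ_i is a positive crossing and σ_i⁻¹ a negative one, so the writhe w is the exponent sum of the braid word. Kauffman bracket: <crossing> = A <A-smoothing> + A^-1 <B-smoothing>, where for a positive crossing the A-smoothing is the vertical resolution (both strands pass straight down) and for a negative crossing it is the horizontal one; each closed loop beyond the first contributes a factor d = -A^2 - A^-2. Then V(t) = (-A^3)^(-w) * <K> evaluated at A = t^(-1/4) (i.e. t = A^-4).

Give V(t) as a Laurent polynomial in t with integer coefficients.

The presented braid s2 s2 s1^-1 s1^-1 s2^-1 s1^-1 s2^-1 s1^-1 s2^-1 s1^-1 s1^-1 s2^-1 s2^-1 s2^-1 on 3 strands reduces by inverse Markov moves (closure unchanged at each step):
  Deconjugate: the word is γ·β·γ⁻¹ with γ = s2 s2 (prefix) and γ⁻¹ = s2^-1 s2^-1 (suffix); strip both.
Reduced to β = s1^-1 s1^-1 s2^-1 s1^-1 s2^-1 s1^-1 s2^-1 s1^-1 s1^-1 s2^-1 on 3 strands, 10 crossings.
Compute on β:
Braid: s1^-1 s1^-1 s2^-1 s1^-1 s2^-1 s1^-1 s2^-1 s1^-1 s1^-1 s2^-1 on 3 strands, 10 crossings.
Writhe w = (#positive) - (#negative) = 0 - 10 = -10.
Computing the Kauffman bracket via state sum. There are 2^10 = 1024 states.
Each crossing splits two ways (0=vertical, 1=horizontal). The state's weight is A^(#A-smoothings - #B-smoothings) * d^(loops - 1).
Tabulate the states by total A-exponent and number of loops L (A-exp: L × count):
  A^10: L=3 ×1
  A^8: L=2 ×4, L=4 ×6
  A^6: L=1 ×4, L=3 ×30, L=5 ×11
  A^4: L=2 ×48, L=4 ×65, L=6 ×7
  A^2: L=1 ×24, L=3 ×140, L=5 ×45, L=7 ×1
  A^0: L=2 ×129, L=4 ×117, L=6 ×6
  A^-2: L=1 ×43, L=3 ×151, L=5 ×16
  A^-4: L=2 ×96, L=4 ×24
  A^-6: L=1 ×24, L=3 ×21
  A^-8: L=2 ×10
  A^-10: L=3 ×1
Each group contributes A^e * Σ count * d^(L-1):
Powers of d = -A^2 - A^-2: d^2 = A^4 + 2 + A^-4; d^3 = -A^6 - 3*A^2 - 3*A^-2 - A^-6; d^4 = A^8 + 4*A^4 + 6 + 4*A^-4 + A^-8; d^5 = -A^10 - 5*A^6 - 10*A^2 - 10*A^-2 - 5*A^-6 - A^-10; d^6 = A^12 + 6*A^8 + 15*A^4 + 20 + 15*A^-4 + 6*A^-8 + A^-12.
  A^10 * (d^2) = A^14 + 2*A^10 + A^6
  A^8 * (4*d + 6*d^3) = -6*A^14 - 22*A^10 - 22*A^6 - 6*A^2
  A^6 * (4 + 30*d^2 + 11*d^4) = 11*A^14 + 74*A^10 + 130*A^6 + 74*A^2 + 11*A^-2
  A^4 * (48*d + 65*d^3 + 7*d^5) = -7*A^14 - 100*A^10 - 313*A^6 - 313*A^2 - 100*A^-2 - 7*A^-6
  A^2 * (24 + 140*d^2 + 45*d^4 + d^6) = A^14 + 51*A^10 + 335*A^6 + 594*A^2 + 335*A^-2 + 51*A^-6 + A^-10
  A^0 * (129*d + 117*d^3 + 6*d^5) = -6*A^10 - 147*A^6 - 540*A^2 - 540*A^-2 - 147*A^-6 - 6*A^-10
  A^-2 * (43 + 151*d^2 + 16*d^4) = 16*A^6 + 215*A^2 + 441*A^-2 + 215*A^-6 + 16*A^-10
  A^-4 * (96*d + 24*d^3) = -24*A^2 - 168*A^-2 - 168*A^-6 - 24*A^-10
  A^-6 * (24 + 21*d^2) = 21*A^-2 + 66*A^-6 + 21*A^-10
  A^-8 * (10*d) = -10*A^-6 - 10*A^-10
  A^-10 * (d^2) = A^-6 + 2*A^-10 + A^-14
Summing the groups: <K> = -A^10 + A^-6 + A^-14
Normalise by the writhe: (-A^3)^(-w) = (-A^3)^(10) = A^30, so f(A) = A^30 * <K> = -A^40 + A^24 + A^16.
Substitute A = t^(-1/4), i.e. A^e → t^(-e/4): V(t) = t^-4 + t^-6 - t^-10

Answer: t^-4 + t^-6 - t^-10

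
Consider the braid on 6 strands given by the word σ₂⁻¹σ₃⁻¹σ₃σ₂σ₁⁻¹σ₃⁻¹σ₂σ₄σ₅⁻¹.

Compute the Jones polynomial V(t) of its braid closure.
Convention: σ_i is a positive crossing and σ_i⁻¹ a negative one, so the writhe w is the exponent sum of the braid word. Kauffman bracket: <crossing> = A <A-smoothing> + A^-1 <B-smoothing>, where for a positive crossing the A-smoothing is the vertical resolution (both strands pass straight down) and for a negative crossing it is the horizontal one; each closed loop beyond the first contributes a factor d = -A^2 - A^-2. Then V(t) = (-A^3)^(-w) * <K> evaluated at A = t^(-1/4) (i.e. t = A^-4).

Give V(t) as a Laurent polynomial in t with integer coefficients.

The presented braid s2^-1 s3^-1 s3 s2 s1^-1 s3^-1 s2 s4 s5^-1 on 6 strands reduces by inverse Markov moves (closure unchanged at each step):
  Destabilize: the word has the form β·s5^-1 where s5^-1 occurs only as the final letter (β ∈ B_5); drop it and the last strand → 5 strands.
  Destabilize: the word has the form β·s4 where s4 occurs only as the final letter (β ∈ B_4); drop it and the last strand → 4 strands.
  Deconjugate: the word is γ·β·γ⁻¹ with γ = s2^-1 (prefix) and γ⁻¹ = s2 (suffix); strip both.
Reduced to β = s3^-1 s3 s2 s1^-1 s3^-1 on 4 strands, 5 crossings.
Compute on β:
First cancel adjacent σ_i σ_i⁻¹ pairs (Reidemeister II — same braid, same closure): s3^-1 s3 s2 s1^-1 s3^-1 → s2 s1^-1 s3^-1.
Braid: s2 s1^-1 s3^-1 on 4 strands, 3 crossings.
Writhe w = (#positive) - (#negative) = 1 - 2 = -1.
Computing the Kauffman bracket via state sum. There are 2^3 = 8 states.
Each crossing splits two ways (0=vertical, 1=horizontal). The state's weight is A^(#A-smoothings - #B-smoothings) * d^(loops - 1).
  state 000: A-exp=-1, loops=4, term = A^-1 * d^3
  state 001: A-exp=+1, loops=3, term = A^1 * d^2
  state 010: A-exp=+1, loops=3, term = A^1 * d^2
  state 011: A-exp=+3, loops=2, term = A^3 * d^1
  state 100: A-exp=-3, loops=3, term = A^-3 * d^2
  state 101: A-exp=-1, loops=2, term = A^-1 * d^1
  state 110: A-exp=-1, loops=2, term = A^-1 * d^1
  state 111: A-exp=+1, loops=1, term = A^1 * d^0
Collect the terms by A-exponent (count of states per loop number):
Powers of d = -A^2 - A^-2: d^2 = A^4 + 2 + A^-4; d^3 = -A^6 - 3*A^2 - 3*A^-2 - A^-6.
  A^3 * (d) = -A^5 - A
  A^1 * (1 + 2*d^2) = 2*A^5 + 5*A + 2*A^-3
  A^-1 * (2*d + d^3) = -A^5 - 5*A - 5*A^-3 - A^-7
  A^-3 * (d^2) = A + 2*A^-3 + A^-7
Summing the groups: <K> = -A^-3
Normalise by the writhe: (-A^3)^(-w) = (-A^3)^(1) = -A^3, so f(A) = -A^3 * <K> = 1.
Substitute A = t^(-1/4), i.e. A^e → t^(-e/4): V(t) = 1

Answer: 1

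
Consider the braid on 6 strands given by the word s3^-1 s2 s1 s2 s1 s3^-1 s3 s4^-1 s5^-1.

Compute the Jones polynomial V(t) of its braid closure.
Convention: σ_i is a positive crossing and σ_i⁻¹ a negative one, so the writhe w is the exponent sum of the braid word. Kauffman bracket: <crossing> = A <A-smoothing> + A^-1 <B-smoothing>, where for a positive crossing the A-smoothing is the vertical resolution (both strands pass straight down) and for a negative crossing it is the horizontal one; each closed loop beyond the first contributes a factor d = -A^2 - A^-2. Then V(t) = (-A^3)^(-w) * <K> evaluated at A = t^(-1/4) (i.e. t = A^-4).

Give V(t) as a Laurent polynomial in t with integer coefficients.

The presented braid s3^-1 s2 s1 s2 s1 s3^-1 s3 s4^-1 s5^-1 on 6 strands reduces by inverse Markov moves (closure unchanged at each step):
  Destabilize: the word has the form β·s5^-1 where s5^-1 occurs only as the final letter (β ∈ B_5); drop it and the last strand → 5 strands.
  Destabilize: the word has the form β·s4^-1 where s4^-1 occurs only as the final letter (β ∈ B_4); drop it and the last strand → 4 strands.
Reduced to β = s3^-1 s2 s1 s2 s1 s3^-1 s3 on 4 strands, 7 crossings.
Compute on β:
First cancel adjacent σ_i σ_i⁻¹ pairs (Reidemeister II — same braid, same closure): s3^-1 s2 s1 s2 s1 s3^-1 s3 → s3^-1 s2 s1 s2 s1.
Braid: s3^-1 s2 s1 s2 s1 on 4 strands, 5 crossings.
Writhe w = (#positive) - (#negative) = 4 - 1 = 3.
Computing the Kauffman bracket via state sum. There are 2^5 = 32 states.
Each crossing splits two ways (0=vertical, 1=horizontal). The state's weight is A^(#A-smoothings - #B-smoothings) * d^(loops - 1).
  state 00000: A-exp=+3, loops=4, term = A^3 * d^3
  state 00001: A-exp=+1, loops=3, term = A^1 * d^2
  state 00010: A-exp=+1, loops=3, term = A^1 * d^2
  state 00011: A-exp=-1, loops=2, term = A^-1 * d^1
  state 00100: A-exp=+1, loops=3, term = A^1 * d^2
  state 00101: A-exp=-1, loops=4, term = A^-1 * d^3
  state 00110: A-exp=-1, loops=2, term = A^-1 * d^1
  state 00111: A-exp=-3, loops=3, term = A^-3 * d^2
  state 01000: A-exp=+1, loops=3, term = A^1 * d^2
  state 01001: A-exp=-1, loops=2, term = A^-1 * d^1
  state 01010: A-exp=-1, loops=4, term = A^-1 * d^3
  state 01011: A-exp=-3, loops=3, term = A^-3 * d^2
  state 01100: A-exp=-1, loops=2, term = A^-1 * d^1
  state 01101: A-exp=-3, loops=3, term = A^-3 * d^2
  state 01110: A-exp=-3, loops=3, term = A^-3 * d^2
  state 01111: A-exp=-5, loops=2, term = A^-5 * d^1
  state 10000: A-exp=+5, loops=3, term = A^5 * d^2
  state 10001: A-exp=+3, loops=2, term = A^3 * d^1
  state 10010: A-exp=+3, loops=2, term = A^3 * d^1
  state 10011: A-exp=+1, loops=1, term = A^1 * d^0
  state 10100: A-exp=+3, loops=2, term = A^3 * d^1
  state 10101: A-exp=+1, loops=3, term = A^1 * d^2
  state 10110: A-exp=+1, loops=1, term = A^1 * d^0
  state 10111: A-exp=-1, loops=2, term = A^-1 * d^1
  state 11000: A-exp=+3, loops=2, term = A^3 * d^1
  state 11001: A-exp=+1, loops=1, term = A^1 * d^0
  state 11010: A-exp=+1, loops=3, term = A^1 * d^2
  state 11011: A-exp=-1, loops=2, term = A^-1 * d^1
  state 11100: A-exp=+1, loops=1, term = A^1 * d^0
  state 11101: A-exp=-1, loops=2, term = A^-1 * d^1
  state 11110: A-exp=-1, loops=2, term = A^-1 * d^1
  state 11111: A-exp=-3, loops=1, term = A^-3 * d^0
Collect the terms by A-exponent (count of states per loop number):
Powers of d = -A^2 - A^-2: d^2 = A^4 + 2 + A^-4; d^3 = -A^6 - 3*A^2 - 3*A^-2 - A^-6.
  A^5 * (d^2) = A^9 + 2*A^5 + A
  A^3 * (4*d + d^3) = -A^9 - 7*A^5 - 7*A - A^-3
  A^1 * (4 + 6*d^2) = 6*A^5 + 16*A + 6*A^-3
  A^-1 * (8*d + 2*d^3) = -2*A^5 - 14*A - 14*A^-3 - 2*A^-7
  A^-3 * (1 + 4*d^2) = 4*A + 9*A^-3 + 4*A^-7
  A^-5 * (d) = -A^-3 - A^-7
Summing the groups: <K> = -A^5 - A^-3 + A^-7
Normalise by the writhe: (-A^3)^(-w) = (-A^3)^(-3) = -A^-9, so f(A) = -A^-9 * <K> = A^-4 + A^-12 - A^-16.
Substitute A = t^(-1/4), i.e. A^e → t^(-e/4): V(t) = -t^4 + t^3 + t

Answer: -t^4 + t^3 + t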